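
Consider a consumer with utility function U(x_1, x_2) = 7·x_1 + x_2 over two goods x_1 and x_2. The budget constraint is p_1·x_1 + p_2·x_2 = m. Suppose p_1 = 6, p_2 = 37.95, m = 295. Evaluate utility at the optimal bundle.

Perfect substitutes: compare marginal utility per dollar. 7/p_1 vs 1/p_2 → 1.1667 vs 0.0264.
x_1 gives more utility per dollar, so spend all income on x_1: x_1* = m/p_1, x_2* = 0.
Numerically: x_1* = 49.1667, x_2* = 0.
Utility at the optimum: U(49.1667, 0) = 344.1667.

V = 344.1667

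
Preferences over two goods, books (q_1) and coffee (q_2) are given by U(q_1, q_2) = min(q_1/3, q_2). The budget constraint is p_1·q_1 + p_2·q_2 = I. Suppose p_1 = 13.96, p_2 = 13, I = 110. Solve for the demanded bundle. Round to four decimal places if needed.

q_1* = 6.0131, q_2* = 2.0044

Leontief preferences: the optimum is at the kink where q_1/3 = q_2/1, i.e. q_2 = (1/3)·q_1.
Budget: p_1·q_1 + p_2·(1/3)·q_1 = I, so (3·p_1 + p_2)·q_1 = 3·I.
Demand: q_1*(p_1,p_2,I) = 3·I/(3·p_1 + p_2), q_2* = I/(3·p_1 + p_2).
Here 3·13.96 + 13 = 54.88, giving q_1* = 6.0131 and q_2* = 2.0044.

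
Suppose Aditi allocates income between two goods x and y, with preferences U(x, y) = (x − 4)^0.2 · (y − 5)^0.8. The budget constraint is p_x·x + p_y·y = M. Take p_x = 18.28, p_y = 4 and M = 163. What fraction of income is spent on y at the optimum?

Let x' = x−4, y' = y−5. MRS = (1/4)·y'/x' = p_x/p_y.
After buying the subsistence bundle (4, 5), a share 0.2 of the remaining income goes to x: x* = 4 + 0.2·(M − 4p_x − 5p_y)/p_x.
Discretionary income = 163 − 4·18.28 − 5·4 = 69.88; x* = 4 + 0.2·69.88/18.28 = 4.7646; y* = 5 + 0.8·69.88/4 = 18.976.
Expenditure on y: 4·18.976 = 75.904; share = 0.4657.

share on y = 0.4657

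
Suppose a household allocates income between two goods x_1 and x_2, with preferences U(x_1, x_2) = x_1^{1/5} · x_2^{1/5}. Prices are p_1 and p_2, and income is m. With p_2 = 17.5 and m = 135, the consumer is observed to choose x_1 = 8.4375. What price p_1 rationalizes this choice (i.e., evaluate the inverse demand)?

p_1 = 8

Tangency: MRS = x_2/x_1 = p_1/p_2.
So 0.2·p_2·x_2 = 0.2·p_1·x_1; combined with the budget, a share 0.5 of income goes to x_1.
Demand: x_1*(p_1,p_2,m) = 0.5·m/p_1 and x_2* = 0.5·m/p_2.
Set x_1* = 8.4375 in the demand function and solve for p_1: p_1 = 8.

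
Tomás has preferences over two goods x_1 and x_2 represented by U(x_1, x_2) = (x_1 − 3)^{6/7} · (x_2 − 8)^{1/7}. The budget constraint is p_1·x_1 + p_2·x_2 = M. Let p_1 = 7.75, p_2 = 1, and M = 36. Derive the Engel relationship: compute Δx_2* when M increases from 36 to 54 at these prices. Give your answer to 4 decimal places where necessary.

MRS = 6·(x_2−8)/(x_1−3). Tangency with p_1/p_2 gives x_2−8 = (1/6)·(p_1/p_2)·(x_1−3).
After buying the subsistence bundle (3, 8), a share 6/7 of the remaining income goes to x_1: x_1* = 3 + 6/7·(M − 3p_1 − 8p_2)/p_1.
Discretionary income = 36 − 3·7.75 − 8·1 = 4.75; x_2* = 8 + 1/7·4.75/1 = 8.6786.
At M' = 54: x_2* = 11.25. Change: 11.25 − 8.6786 = 2.5714.

Δx_2* = 2.5714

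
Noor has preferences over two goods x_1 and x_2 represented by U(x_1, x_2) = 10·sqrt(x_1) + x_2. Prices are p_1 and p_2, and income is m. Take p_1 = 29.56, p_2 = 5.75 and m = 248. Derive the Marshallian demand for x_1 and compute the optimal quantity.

MU_x_1 = 5/√x_1, MU_x_2 = 1. Tangency: 5/√x_1 = p_1/p_2.
Thus x_1* = (5·p_2/p_1)² — independent of m — with the rest of income spent on x_2.
Plugging in: x_1* = (5·5.75/29.56)² = 0.9459.

x_1* = 0.9459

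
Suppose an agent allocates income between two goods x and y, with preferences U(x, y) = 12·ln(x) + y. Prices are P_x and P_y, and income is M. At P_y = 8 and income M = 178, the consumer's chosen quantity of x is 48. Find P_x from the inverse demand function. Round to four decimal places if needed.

P_x = 2

MU_x = 12/x, MU_y = 1. Tangency: 12/x = P_x/P_y.
So x*(P_x,P_y) = 12·P_y/P_x, independent of income; and y* = (M − 12·P_y)/P_y.
Set x* = 48 in the demand function and solve for P_x: P_x = 2.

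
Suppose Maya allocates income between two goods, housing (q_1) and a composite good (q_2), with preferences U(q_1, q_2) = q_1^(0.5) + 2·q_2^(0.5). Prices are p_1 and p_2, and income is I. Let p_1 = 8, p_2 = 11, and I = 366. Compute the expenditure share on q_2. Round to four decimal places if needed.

MU_q_1 ∝ q_1^(-0.5), MU_q_2 ∝ 2·q_2^(-0.5), so MRS = (1/2)·(q_2/q_1)^(0.5) = p_1/p_2.
Solve for the ratio: q_2/q_1 = [2·p_1/p_2]^(2).
With the ratio pinned down, the budget gives q_1* = I/(p_1 + p_2·(q_2/q_1)) and q_2* = (q_2/q_1)·q_1*.
Numerically q_2/q_1 = 2.115702, so q_1* = 366/(8 + 11·2.115702) = 11.7035 and q_2* = 2.115702·11.7035 = 24.7611.
Expenditure on q_2: 11·24.7611 = 272.3721; share = 0.7442.

share on q_2 = 0.7442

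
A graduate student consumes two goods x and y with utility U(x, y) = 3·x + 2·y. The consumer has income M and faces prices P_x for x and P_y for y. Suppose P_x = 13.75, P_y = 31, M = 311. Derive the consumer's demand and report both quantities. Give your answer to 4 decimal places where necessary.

Linear utility — the consumer picks whichever good has higher MU/price: 3/13.75 = 0.2182 vs 2/31 = 0.0645.
x gives more utility per dollar, so spend all income on x: x* = M/P_x, y* = 0.
Numerically: x* = 22.6182, y* = 0.

x* = 22.6182, y* = 0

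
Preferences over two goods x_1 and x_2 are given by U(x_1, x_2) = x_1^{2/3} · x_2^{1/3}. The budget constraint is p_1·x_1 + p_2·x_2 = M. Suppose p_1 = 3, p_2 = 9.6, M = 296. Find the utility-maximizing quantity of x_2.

The MRS is 2·x_2/x_1. Set MRS = p_1/p_2.
So 2/3·p_2·x_2 = 1/3·p_1·x_1; combined with the budget, a share 2/3 of income goes to x_1.
Demand: x_1*(p_1,p_2,M) = 2/3·M/p_1 and x_2* = 1/3·M/p_2.
At p_1=3, p_2=9.6, M=296: x_2* = 1/3·296/9.6 = 10.2778.

x_2* = 10.2778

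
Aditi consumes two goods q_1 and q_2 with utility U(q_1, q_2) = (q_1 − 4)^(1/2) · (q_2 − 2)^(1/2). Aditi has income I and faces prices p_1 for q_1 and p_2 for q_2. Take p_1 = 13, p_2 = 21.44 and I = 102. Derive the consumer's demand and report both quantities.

This is Cobb-Douglas in (q_1−4, q_2−2): tangency gives 0.5·p_2·(q_2−2) = 0.5·p_1·(q_1−4).
Substituting into the budget: q_1* = 4 + 0.5·(I − 4·p_1 − 2·p_2)/p_1, and q_2* = 2 + 0.5·(…)/p_2.
Discretionary income = 102 − 4·13 − 2·21.44 = 7.12; q_1* = 4 + 0.5·7.12/13 = 4.2738; q_2* = 2 + 0.5·7.12/21.44 = 2.166.

q_1* = 4.2738, q_2* = 2.166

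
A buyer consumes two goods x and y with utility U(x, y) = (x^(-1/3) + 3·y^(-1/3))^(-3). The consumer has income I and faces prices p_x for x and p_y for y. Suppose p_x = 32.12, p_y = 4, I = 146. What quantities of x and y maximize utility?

From the CES first-order condition, (1/3)·(y/x)^(4/3) = p_x/p_y.
Solve for the ratio: y/x = [3·p_x/p_y]^(0.75).
Substitute y = (y/x)·x into the budget: x* = I/(p_x + p_y·(y/x)).
Numerically y/x = 10.873706, so x* = 146/(32.12 + 4·10.873706) = 1.9308 and y* = 10.873706·1.9308 = 20.9954.

x* = 1.9308, y* = 20.9954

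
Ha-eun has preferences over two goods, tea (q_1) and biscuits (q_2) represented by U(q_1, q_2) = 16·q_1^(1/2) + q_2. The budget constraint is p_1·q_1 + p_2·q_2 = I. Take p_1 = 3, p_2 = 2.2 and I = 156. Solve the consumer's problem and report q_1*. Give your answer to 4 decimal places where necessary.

q_1* = 34.4178

MU_q_1 = 8/√q_1, MU_q_2 = 1. Tangency: 8/√q_1 = p_1/p_2.
Solve: √q_1 = 8·p_2/p_1, so q_1*(p_1,p_2) = (8·p_2/p_1)², and q_2* = (I − p_1·q_1*)/p_2.
Plugging in: q_1* = (8·2.2/3)² = 34.4178.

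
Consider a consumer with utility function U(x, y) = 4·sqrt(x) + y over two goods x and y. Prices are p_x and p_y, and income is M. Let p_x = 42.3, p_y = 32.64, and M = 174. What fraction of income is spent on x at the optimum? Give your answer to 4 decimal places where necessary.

share on x = 0.579

Utility is quasi-linear in y; the FOC for x is 2/√x = p_x/p_y.
Thus x* = (2·p_y/p_x)² — independent of M — with the rest of income spent on y.
Plugging in: x* = (2·32.64/42.3)² = 2.3817, y* = 2.2444.
Expenditure on x: 42.3·2.3817 = 100.7442; share = 0.579.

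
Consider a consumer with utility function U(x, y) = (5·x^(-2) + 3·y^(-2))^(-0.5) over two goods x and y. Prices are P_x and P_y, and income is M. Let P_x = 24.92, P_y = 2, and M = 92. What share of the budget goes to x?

Substitute y = (y/x)·x into the budget: x* = M/(P_x + P_y·(y/x)).
Numerically y/x = 1.955344, so x* = 92/(24.92 + 2·1.955344) = 3.191 and y* = 1.955344·3.191 = 6.2396.
Expenditure on x: 24.92·3.191 = 79.5208; share = 0.8644.

share on x = 0.8644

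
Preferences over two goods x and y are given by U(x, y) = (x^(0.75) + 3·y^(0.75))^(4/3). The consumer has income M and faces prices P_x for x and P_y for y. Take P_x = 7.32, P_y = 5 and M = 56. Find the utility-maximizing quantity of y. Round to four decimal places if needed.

y* = 11.1561

With the ratio pinned down, the budget gives x* = M/(P_x + P_y·(y/x)) and y* = (y/x)·x*.
Numerically y/x = 372.091137, so x* = 56/(7.32 + 5·372.091137) = 0.03 and y* = 372.091137·0.03 = 11.1561.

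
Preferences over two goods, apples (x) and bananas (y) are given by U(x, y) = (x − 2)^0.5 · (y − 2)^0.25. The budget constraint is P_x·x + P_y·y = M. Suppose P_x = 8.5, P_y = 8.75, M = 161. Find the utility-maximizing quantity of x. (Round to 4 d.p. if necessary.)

Discretionary income = 161 − 2·8.5 − 2·8.75 = 126.5; x* = 2 + 2/3·126.5/8.5 = 11.9216.

x* = 11.9216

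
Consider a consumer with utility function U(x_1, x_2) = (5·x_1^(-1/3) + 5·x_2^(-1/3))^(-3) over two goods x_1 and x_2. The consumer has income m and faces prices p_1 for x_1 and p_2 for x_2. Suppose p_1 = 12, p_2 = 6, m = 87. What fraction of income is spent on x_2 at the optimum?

share on x_2 = 0.4568

MU_x_1 ∝ 5·x_1^(-4/3), MU_x_2 ∝ 5·x_2^(-4/3), so MRS = (x_2/x_1)^(4/3) = p_1/p_2.
Hence x_2/x_1 = (p_1/p_2)^(1/(4/3)), i.e. raised to the 0.75 power.
Substitute x_2 = (x_2/x_1)·x_1 into the budget: x_1* = m/(p_1 + p_2·(x_2/x_1)).
Numerically x_2/x_1 = 1.681793, so x_1* = 87/(12 + 6·1.681793) = 3.9383 and x_2* = 1.681793·3.9383 = 6.6234.
Expenditure on x_2: 6·6.6234 = 39.7404; share = 0.4568.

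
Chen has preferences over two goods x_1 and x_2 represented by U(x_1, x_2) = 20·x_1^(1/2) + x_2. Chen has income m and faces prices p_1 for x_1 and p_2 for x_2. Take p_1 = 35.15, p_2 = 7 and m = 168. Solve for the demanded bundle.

MU_x_1 = 10/√x_1, MU_x_2 = 1. Tangency: 10/√x_1 = p_1/p_2.
Solve: √x_1 = 10·p_2/p_1, so x_1*(p_1,p_2) = (10·p_2/p_1)², and x_2* = (m − p_1·x_1*)/p_2.
Plugging in: x_1* = (10·7/35.15)² = 3.9659, x_2* = 4.0853.

x_1* = 3.9659, x_2* = 4.0853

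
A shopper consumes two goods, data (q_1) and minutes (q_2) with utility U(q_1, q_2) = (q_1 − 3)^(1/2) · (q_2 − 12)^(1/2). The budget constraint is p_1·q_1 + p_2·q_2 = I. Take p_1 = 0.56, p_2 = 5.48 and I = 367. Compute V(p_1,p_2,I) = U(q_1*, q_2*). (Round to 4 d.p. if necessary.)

MRS = (q_2−12)/(q_1−3). Tangency with p_1/p_2 gives q_2−12 = (p_1/p_2)·(q_1−3).
Substituting into the budget: q_1* = 3 + 0.5·(I − 3·p_1 − 12·p_2)/p_1, and q_2* = 12 + 0.5·(…)/p_2.
Discretionary income = 367 − 3·0.56 − 12·5.48 = 299.56; q_1* = 3 + 0.5·299.56/0.56 = 270.4643; q_2* = 12 + 0.5·299.56/5.48 = 39.3321.
Utility at the optimum: U(270.4643, 39.3321) = 85.5007.

V = 85.5007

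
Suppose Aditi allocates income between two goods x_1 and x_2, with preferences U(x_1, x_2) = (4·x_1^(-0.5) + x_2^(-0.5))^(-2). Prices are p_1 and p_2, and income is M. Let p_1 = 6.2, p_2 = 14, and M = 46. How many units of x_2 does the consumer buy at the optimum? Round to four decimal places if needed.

x_2* = 1.125

MRS = MU_x_1/MU_x_2 = 4·(x_2/x_1)^(1.5). Set equal to p_1/p_2.
Solve for the ratio: x_2/x_1 = [(1/4)·p_1/p_2]^(2/3).
Substitute x_2 = (x_2/x_1)·x_1 into the budget: x_1* = M/(p_1 + p_2·(x_2/x_1)).
Numerically x_2/x_1 = 0.23057, so x_1* = 46/(6.2 + 14·0.23057) = 4.8791 and x_2* = 0.23057·4.8791 = 1.125.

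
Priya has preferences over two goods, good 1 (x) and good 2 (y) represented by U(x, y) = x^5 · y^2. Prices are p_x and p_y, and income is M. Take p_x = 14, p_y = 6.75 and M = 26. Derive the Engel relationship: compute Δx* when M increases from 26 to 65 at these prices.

Δx* = 1.9898

MU_x/MU_y = (5·y)/(2·x); tangency sets this equal to p_x/p_y.
Rearranging, p_y·y = (2/5)·p_x·x. Substituting into the budget gives p_x·x·(1 + (2/5)) = M.
Demand: x*(p_x,p_y,M) = 5/7·M/p_x and y* = 2/7·M/p_y.
At p_x=14, p_y=6.75, M=26: x* = 5/7·26/14 = 1.3265.
At M' = 65: x* = 3.3163. Change: 3.3163 − 1.3265 = 1.9898.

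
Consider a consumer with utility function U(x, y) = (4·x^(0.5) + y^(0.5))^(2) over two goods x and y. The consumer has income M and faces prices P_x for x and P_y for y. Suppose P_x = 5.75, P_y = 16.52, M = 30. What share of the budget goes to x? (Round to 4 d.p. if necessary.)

share on x = 0.9787

From the CES first-order condition, 4·(y/x)^(0.5) = P_x/P_y.
Hence y/x = ((1/4)·P_x/P_y)^(1/(0.5)), i.e. raised to the 2 power.
Substitute y = (y/x)·x into the budget: x* = M/(P_x + P_y·(y/x)).
Numerically y/x = 0.007572, so x* = 30/(5.75 + 16.52·0.007572) = 5.1063 and y* = 0.007572·5.1063 = 0.0387.
Expenditure on x: 5.75·5.1063 = 29.3613; share = 0.9787.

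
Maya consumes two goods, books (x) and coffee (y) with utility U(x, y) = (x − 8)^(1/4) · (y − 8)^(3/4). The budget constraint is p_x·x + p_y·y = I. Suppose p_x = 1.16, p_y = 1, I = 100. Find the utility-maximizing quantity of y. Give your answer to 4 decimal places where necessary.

y* = 70.04

MRS = (1/3)·(y−8)/(x−8). Tangency with p_x/p_y gives y−8 = 3·(p_x/p_y)·(x−8).
Substituting into the budget: x* = 8 + 0.25·(I − 8·p_x − 8·p_y)/p_x, and y* = 8 + 0.75·(…)/p_y.
Discretionary income = 100 − 8·1.16 − 8·1 = 82.72; y* = 8 + 0.75·82.72/1 = 70.04.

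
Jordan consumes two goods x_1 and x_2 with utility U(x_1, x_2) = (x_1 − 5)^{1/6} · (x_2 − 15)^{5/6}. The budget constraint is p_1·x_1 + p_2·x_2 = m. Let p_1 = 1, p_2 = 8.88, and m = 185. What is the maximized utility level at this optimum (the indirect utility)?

Let x_1' = x_1−5, x_2' = x_2−15. MRS = (1/5)·x_2'/x_1' = p_1/p_2.
After buying the subsistence bundle (5, 15), a share 1/6 of the remaining income goes to x_1: x_1* = 5 + 1/6·(m − 5p_1 − 15p_2)/p_1.
Discretionary income = 185 − 5·1 − 15·8.88 = 46.8; x_1* = 5 + 1/6·46.8/1 = 12.8; x_2* = 15 + 5/6·46.8/8.88 = 19.3919.
Utility at the optimum: U(12.8, 19.3919) = 4.8331.

V = 4.8331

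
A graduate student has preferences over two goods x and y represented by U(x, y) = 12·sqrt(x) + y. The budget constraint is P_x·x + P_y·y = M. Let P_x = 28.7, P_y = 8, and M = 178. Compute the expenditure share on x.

Set MRS = P_x/P_y: 6·x^(−1/2) = P_x/P_y.
Solve: √x = 6·P_y/P_x, so x*(P_x,P_y) = (6·P_y/P_x)², and y* = (M − P_x·x*)/P_y.
Plugging in: x* = (6·8/28.7)² = 2.7972, y* = 12.2152.
Expenditure on x: 28.7·2.7972 = 80.2787; share = 0.451.

share on x = 0.451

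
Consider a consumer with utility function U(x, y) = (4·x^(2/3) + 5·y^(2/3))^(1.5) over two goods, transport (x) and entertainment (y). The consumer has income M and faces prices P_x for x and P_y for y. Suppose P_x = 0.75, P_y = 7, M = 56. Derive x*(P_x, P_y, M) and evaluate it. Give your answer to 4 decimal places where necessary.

x* = 73.0293

MRS = MU_x/MU_y = (4/5)·(y/x)^(1/3). Set equal to P_x/P_y.
Hence y/x = ((5/4)·P_x/P_y)^(1/(1/3)), i.e. raised to the 3 power.
With the ratio pinned down, the budget gives x* = M/(P_x + P_y·(y/x)) and y* = (y/x)·x*.
Numerically y/x = 0.002402, so x* = 56/(0.75 + 7·0.002402) = 73.0293.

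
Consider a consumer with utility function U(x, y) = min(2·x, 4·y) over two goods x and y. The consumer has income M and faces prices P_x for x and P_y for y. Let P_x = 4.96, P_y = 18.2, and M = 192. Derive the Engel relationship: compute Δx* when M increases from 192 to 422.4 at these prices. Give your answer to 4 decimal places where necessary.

Δx* = 16.3869

Leontief preferences: the optimum is at the kink where x/4 = y/2, i.e. y = (1/2)·x.
Budget: P_x·x + P_y·(1/2)·x = M, so (4·P_x + 2·P_y)·x = 4·M.
Demand: x*(P_x,P_y,M) = 4·M/(4·P_x + 2·P_y), y* = 2·M/(4·P_x + 2·P_y).
Here 4·4.96 + 2·18.2 = 56.24, giving x* = 13.6558.
At M' = 422.4: x* = 30.0427. Change: 30.0427 − 13.6558 = 16.3869.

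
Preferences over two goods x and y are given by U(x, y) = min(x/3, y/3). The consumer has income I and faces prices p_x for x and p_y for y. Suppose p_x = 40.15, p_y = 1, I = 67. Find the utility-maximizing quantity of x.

x* = 1.6282

Leontief preferences: the optimum is at the kink where x/3 = y/3, i.e. y = x.
Budget: p_x·x + p_y·x = I, so (3·p_x + 3·p_y)·x = 3·I.
Demand: x*(p_x,p_y,I) = 3·I/(3·p_x + 3·p_y), y* = 3·I/(3·p_x + 3·p_y).
Here 3·40.15 + 3·1 = 123.45, giving x* = 1.6282.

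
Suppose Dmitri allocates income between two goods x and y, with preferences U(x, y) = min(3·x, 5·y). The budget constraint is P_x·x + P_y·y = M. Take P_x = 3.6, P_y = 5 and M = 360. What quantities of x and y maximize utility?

Leontief preferences: the optimum is at the kink where x/5 = y/3, i.e. y = (3/5)·x.
Budget: P_x·x + P_y·(3/5)·x = M, so (5·P_x + 3·P_y)·x = 5·M.
Demand: x*(P_x,P_y,M) = 5·M/(5·P_x + 3·P_y), y* = 3·M/(5·P_x + 3·P_y).
Here 5·3.6 + 3·5 = 33, giving x* = 54.5455 and y* = 32.7273.

x* = 54.5455, y* = 32.7273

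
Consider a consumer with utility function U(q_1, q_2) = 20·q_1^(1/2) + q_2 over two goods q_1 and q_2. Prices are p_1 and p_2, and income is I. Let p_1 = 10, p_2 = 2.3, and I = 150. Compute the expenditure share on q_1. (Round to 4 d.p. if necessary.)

Utility is quasi-linear in q_2; the FOC for q_1 is 10/√q_1 = p_1/p_2.
Thus q_1* = (10·p_2/p_1)² — independent of I — with the rest of income spent on q_2.
Plugging in: q_1* = (10·2.3/10)² = 5.29, q_2* = 42.2174.
Expenditure on q_1: 10·5.29 = 52.9; share = 0.3527.

share on q_1 = 0.3527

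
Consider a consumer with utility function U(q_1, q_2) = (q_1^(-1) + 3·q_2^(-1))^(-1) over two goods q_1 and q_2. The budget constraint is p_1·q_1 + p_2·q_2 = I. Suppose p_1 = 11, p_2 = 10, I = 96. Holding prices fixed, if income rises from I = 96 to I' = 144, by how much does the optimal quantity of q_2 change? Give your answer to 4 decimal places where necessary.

Δq_2* = 2.9897

MU_q_1 ∝ q_1^(-2), MU_q_2 ∝ 3·q_2^(-2), so MRS = (1/3)·(q_2/q_1)^(2) = p_1/p_2.
Solve for the ratio: q_2/q_1 = [3·p_1/p_2]^(0.5).
With the ratio pinned down, the budget gives q_1* = I/(p_1 + p_2·(q_2/q_1)) and q_2* = (q_2/q_1)·q_1*.
Numerically q_2/q_1 = 1.81659, so q_1* = 96/(11 + 10·1.81659) = 3.2915 and q_2* = 1.81659·3.2915 = 5.9793.
At I' = 144: q_2* = 8.969. Change: 8.969 − 5.9793 = 2.9897.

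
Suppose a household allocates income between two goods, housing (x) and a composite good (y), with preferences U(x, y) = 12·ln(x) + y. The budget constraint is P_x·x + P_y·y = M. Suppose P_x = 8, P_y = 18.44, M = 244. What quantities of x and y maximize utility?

Set MRS = P_x/P_y: (12/x)/1 = P_x/P_y.
So x*(P_x,P_y) = 12·P_y/P_x, independent of income; and y* = (M − 12·P_y)/P_y.
At the given prices: x* = 12·18.44/8 = 27.66, and y* = 1.2321.

x* = 27.66, y* = 1.2321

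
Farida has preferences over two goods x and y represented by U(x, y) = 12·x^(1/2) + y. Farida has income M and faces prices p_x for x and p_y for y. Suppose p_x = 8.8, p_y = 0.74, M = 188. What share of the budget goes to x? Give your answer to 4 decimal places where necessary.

share on x = 0.0119

MU_x = 6/√x, MU_y = 1. Tangency: 6/√x = p_x/p_y.
Thus x* = (6·p_y/p_x)² — independent of M — with the rest of income spent on y.
Plugging in: x* = (6·0.74/8.8)² = 0.2546, y* = 251.0268.
Expenditure on x: 8.8·0.2546 = 2.2402; share = 0.0119.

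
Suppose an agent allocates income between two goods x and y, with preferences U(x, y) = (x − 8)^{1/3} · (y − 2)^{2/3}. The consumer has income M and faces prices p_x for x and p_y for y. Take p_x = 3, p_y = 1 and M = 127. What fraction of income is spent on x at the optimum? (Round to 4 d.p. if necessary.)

After buying the subsistence bundle (8, 2), a share 1/3 of the remaining income goes to x: x* = 8 + 1/3·(M − 8p_x − 2p_y)/p_x.
Discretionary income = 127 − 8·3 − 2·1 = 101; x* = 8 + 1/3·101/3 = 19.2222; y* = 2 + 2/3·101/1 = 69.3333.
Expenditure on x: 3·19.2222 = 57.6667; share = 0.4541.

share on x = 0.4541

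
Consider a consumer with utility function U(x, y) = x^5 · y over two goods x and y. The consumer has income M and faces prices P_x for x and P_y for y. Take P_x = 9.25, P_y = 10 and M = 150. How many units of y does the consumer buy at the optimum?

y* = 2.5

Demand: x*(P_x,P_y,M) = 5/6·M/P_x and y* = 1/6·M/P_y.
At P_x=9.25, P_y=10, M=150: y* = 1/6·150/10 = 2.5.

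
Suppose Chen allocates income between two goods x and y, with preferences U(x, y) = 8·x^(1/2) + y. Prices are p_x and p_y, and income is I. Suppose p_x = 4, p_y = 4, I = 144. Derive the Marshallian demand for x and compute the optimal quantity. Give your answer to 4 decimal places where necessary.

Set MRS = p_x/p_y: 4·x^(−1/2) = p_x/p_y.
Thus x* = (4·p_y/p_x)² — independent of I — with the rest of income spent on y.
Plugging in: x* = (4·4/4)² = 16.

x* = 16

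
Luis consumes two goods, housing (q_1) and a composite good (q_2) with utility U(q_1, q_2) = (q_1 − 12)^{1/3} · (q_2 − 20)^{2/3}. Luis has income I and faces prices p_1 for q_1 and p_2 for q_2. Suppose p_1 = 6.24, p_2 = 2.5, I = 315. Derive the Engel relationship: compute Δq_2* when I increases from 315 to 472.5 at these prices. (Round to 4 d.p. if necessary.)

MRS = (1/2)·(q_2−20)/(q_1−12). Tangency with p_1/p_2 gives q_2−20 = 2·(p_1/p_2)·(q_1−12).
Substituting into the budget: q_1* = 12 + 1/3·(I − 12·p_1 − 20·p_2)/p_1, and q_2* = 20 + 2/3·(…)/p_2.
Discretionary income = 315 − 12·6.24 − 20·2.5 = 190.12; q_2* = 20 + 2/3·190.12/2.5 = 70.6987.
At I' = 472.5: q_2* = 112.6987. Change: 112.6987 − 70.6987 = 42.

Δq_2* = 42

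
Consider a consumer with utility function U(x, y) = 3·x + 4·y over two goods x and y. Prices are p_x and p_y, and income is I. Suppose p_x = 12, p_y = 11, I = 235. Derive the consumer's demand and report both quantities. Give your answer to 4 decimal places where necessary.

x* = 0, y* = 21.3636

Perfect substitutes: compare marginal utility per dollar. 3/p_x vs 4/p_y → 0.25 vs 0.3636.
y gives more utility per dollar, so spend all income on y: y* = I/p_y, x* = 0.
Numerically: x* = 0, y* = 21.3636.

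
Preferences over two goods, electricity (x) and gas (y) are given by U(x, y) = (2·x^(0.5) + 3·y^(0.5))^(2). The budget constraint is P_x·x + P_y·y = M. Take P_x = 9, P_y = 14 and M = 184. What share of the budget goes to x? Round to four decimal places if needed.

With the ratio pinned down, the budget gives x* = M/(P_x + P_y·(y/x)) and y* = (y/x)·x*.
Numerically y/x = 0.929847, so x* = 184/(9 + 14·0.929847) = 8.3569 and y* = 0.929847·8.3569 = 7.7706.
Expenditure on x: 9·8.3569 = 75.2117; share = 0.4088.

share on x = 0.4088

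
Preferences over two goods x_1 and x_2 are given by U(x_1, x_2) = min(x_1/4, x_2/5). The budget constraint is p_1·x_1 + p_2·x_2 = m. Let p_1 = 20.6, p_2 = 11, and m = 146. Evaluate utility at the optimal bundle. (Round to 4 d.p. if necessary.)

Leontief preferences: the optimum is at the kink where x_1/4 = x_2/5, i.e. x_2 = (5/4)·x_1.
Budget: p_1·x_1 + p_2·(5/4)·x_1 = m, so (4·p_1 + 5·p_2)·x_1 = 4·m.
Demand: x_1*(p_1,p_2,m) = 4·m/(4·p_1 + 5·p_2), x_2* = 5·m/(4·p_1 + 5·p_2).
Here 4·20.6 + 5·11 = 137.4, giving x_1* = 4.2504 and x_2* = 5.313.
Utility at the optimum: U(4.2504, 5.313) = 1.0626.

V = 1.0626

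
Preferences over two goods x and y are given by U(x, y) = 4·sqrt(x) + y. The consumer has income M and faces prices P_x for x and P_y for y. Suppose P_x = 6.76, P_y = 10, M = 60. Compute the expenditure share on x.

share on x = 0.9862

Thus x* = (2·P_y/P_x)² — independent of M — with the rest of income spent on y.
Plugging in: x* = (2·10/6.76)² = 8.7532, y* = 0.0828.
Expenditure on x: 6.76·8.7532 = 59.1716; share = 0.9862.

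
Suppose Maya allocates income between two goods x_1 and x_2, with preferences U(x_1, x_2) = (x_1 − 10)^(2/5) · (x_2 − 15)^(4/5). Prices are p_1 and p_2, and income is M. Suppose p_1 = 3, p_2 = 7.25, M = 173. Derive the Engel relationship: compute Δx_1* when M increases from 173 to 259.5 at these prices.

Δx_1* = 9.6111

This is Cobb-Douglas in (x_1−10, x_2−15): tangency gives 0.4·p_2·(x_2−15) = 0.8·p_1·(x_1−10).
After buying the subsistence bundle (10, 15), a share 1/3 of the remaining income goes to x_1: x_1* = 10 + 1/3·(M − 10p_1 − 15p_2)/p_1.
Discretionary income = 173 − 10·3 − 15·7.25 = 34.25; x_1* = 10 + 1/3·34.25/3 = 13.8056.
At M' = 259.5: x_1* = 23.4167. Change: 23.4167 − 13.8056 = 9.6111.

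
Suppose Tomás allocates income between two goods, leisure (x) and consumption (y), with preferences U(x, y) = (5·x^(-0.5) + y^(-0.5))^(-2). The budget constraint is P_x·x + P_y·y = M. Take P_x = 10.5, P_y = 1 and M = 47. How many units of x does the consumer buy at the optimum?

With the ratio pinned down, the budget gives x* = M/(P_x + P_y·(y/x)) and y* = (y/x)·x*.
Numerically y/x = 1.639883, so x* = 47/(10.5 + 1·1.639883) = 3.8715.

x* = 3.8715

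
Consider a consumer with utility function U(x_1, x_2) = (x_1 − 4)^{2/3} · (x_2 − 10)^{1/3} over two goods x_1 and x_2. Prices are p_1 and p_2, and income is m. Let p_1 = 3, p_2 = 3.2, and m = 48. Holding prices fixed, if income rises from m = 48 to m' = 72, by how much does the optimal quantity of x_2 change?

Δx_2* = 2.5

This is Cobb-Douglas in (x_1−4, x_2−10): tangency gives 2/3·p_2·(x_2−10) = 1/3·p_1·(x_1−4).
Substituting into the budget: x_1* = 4 + 2/3·(m − 4·p_1 − 10·p_2)/p_1, and x_2* = 10 + 1/3·(…)/p_2.
Discretionary income = 48 − 4·3 − 10·3.2 = 4; x_2* = 10 + 1/3·4/3.2 = 10.4167.
At m' = 72: x_2* = 12.9167. Change: 12.9167 − 10.4167 = 2.5.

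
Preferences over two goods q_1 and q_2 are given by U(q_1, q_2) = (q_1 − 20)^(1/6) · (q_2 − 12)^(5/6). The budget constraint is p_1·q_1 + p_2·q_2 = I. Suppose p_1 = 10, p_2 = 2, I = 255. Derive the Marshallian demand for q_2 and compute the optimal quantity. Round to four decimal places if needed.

Substituting into the budget: q_1* = 20 + 1/6·(I − 20·p_1 − 12·p_2)/p_1, and q_2* = 12 + 5/6·(…)/p_2.
Discretionary income = 255 − 20·10 − 12·2 = 31; q_2* = 12 + 5/6·31/2 = 24.9167.

q_2* = 24.9167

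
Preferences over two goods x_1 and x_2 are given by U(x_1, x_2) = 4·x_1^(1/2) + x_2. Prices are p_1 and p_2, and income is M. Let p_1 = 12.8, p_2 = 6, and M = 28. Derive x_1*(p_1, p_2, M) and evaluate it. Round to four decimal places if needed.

x_1* = 0.8789

Utility is quasi-linear in x_2; the FOC for x_1 is 2/√x_1 = p_1/p_2.
Thus x_1* = (2·p_2/p_1)² — independent of M — with the rest of income spent on x_2.
Plugging in: x_1* = (2·6/12.8)² = 0.8789.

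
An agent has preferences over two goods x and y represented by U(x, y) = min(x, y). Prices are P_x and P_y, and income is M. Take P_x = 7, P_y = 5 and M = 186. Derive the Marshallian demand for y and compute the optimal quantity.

Here 7 + 5 = 12, giving y* = 15.5.

y* = 15.5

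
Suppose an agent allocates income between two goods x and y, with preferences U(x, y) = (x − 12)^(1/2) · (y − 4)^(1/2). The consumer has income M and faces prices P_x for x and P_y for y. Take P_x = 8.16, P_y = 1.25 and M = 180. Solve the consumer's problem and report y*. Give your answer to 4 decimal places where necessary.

MRS = (y−4)/(x−12). Tangency with P_x/P_y gives y−4 = (P_x/P_y)·(x−12).
After buying the subsistence bundle (12, 4), a share 0.5 of the remaining income goes to x: x* = 12 + 0.5·(M − 12P_x − 4P_y)/P_x.
Discretionary income = 180 − 12·8.16 − 4·1.25 = 77.08; y* = 4 + 0.5·77.08/1.25 = 34.832.

y* = 34.832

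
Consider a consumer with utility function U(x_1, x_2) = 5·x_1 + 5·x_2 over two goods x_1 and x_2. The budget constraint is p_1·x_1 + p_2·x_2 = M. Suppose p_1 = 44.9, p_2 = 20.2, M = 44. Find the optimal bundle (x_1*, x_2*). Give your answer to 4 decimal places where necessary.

Linear utility — the consumer picks whichever good has higher MU/price: 5/44.9 = 0.1114 vs 5/20.2 = 0.2475.
x_2 gives more utility per dollar, so spend all income on x_2: x_2* = M/p_2, x_1* = 0.
Numerically: x_1* = 0, x_2* = 2.1782.

x_1* = 0, x_2* = 2.1782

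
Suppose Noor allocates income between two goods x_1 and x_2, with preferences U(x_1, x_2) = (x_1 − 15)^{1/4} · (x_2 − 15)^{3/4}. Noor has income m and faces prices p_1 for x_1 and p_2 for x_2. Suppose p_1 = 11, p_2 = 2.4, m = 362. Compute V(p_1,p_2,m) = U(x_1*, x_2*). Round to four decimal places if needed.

V = 26.1276

This is Cobb-Douglas in (x_1−15, x_2−15): tangency gives 0.25·p_2·(x_2−15) = 0.75·p_1·(x_1−15).
After buying the subsistence bundle (15, 15), a share 0.25 of the remaining income goes to x_1: x_1* = 15 + 0.25·(m − 15p_1 − 15p_2)/p_1.
Discretionary income = 362 − 15·11 − 15·2.4 = 161; x_1* = 15 + 0.25·161/11 = 18.6591; x_2* = 15 + 0.75·161/2.4 = 65.3125.
Utility at the optimum: U(18.6591, 65.3125) = 26.1276.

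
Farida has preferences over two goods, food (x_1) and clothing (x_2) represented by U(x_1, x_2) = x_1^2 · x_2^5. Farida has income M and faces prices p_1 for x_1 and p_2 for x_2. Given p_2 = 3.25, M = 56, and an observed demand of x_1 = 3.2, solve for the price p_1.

p_1 = 5

The MRS is (2/5)·x_2/x_1. Set MRS = p_1/p_2.
So 2·p_2·x_2 = 5·p_1·x_1; combined with the budget, a share 2/7 of income goes to x_1.
Demand: x_1*(p_1,p_2,M) = 2/7·M/p_1 and x_2* = 5/7·M/p_2.
Set x_1* = 3.2 in the demand function and solve for p_1: p_1 = 5.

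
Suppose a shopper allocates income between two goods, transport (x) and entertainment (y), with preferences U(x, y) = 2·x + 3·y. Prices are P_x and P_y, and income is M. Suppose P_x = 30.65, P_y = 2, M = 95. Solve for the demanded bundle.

x* = 0, y* = 47.5

Linear utility — the consumer picks whichever good has higher MU/price: 2/30.65 = 0.0653 vs 3/2 = 1.5.
y gives more utility per dollar, so spend all income on y: y* = M/P_y, x* = 0.
Numerically: x* = 0, y* = 47.5.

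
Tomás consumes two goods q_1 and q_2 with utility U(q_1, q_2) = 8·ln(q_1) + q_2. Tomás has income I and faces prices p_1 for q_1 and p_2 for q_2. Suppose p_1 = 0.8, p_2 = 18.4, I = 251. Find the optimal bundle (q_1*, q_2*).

MU_q_1 = 8/q_1, MU_q_2 = 1. Tangency: 8/q_1 = p_1/p_2.
So q_1*(p_1,p_2) = 8·p_2/p_1, independent of income; and q_2* = (I − 8·p_2)/p_2.
At the given prices: q_1* = 8·18.4/0.8 = 184, and q_2* = 5.6413.

q_1* = 184, q_2* = 5.6413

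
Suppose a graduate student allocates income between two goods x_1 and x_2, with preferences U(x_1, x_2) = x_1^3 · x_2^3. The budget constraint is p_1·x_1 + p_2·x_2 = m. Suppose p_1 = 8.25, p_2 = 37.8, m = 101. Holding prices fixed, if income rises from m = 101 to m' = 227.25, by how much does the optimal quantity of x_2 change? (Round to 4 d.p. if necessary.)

Demand: x_1*(p_1,p_2,m) = 0.5·m/p_1 and x_2* = 0.5·m/p_2.
At p_1=8.25, p_2=37.8, m=101: x_2* = 0.5·101/37.8 = 1.336.
At m' = 227.25: x_2* = 3.006. Change: 3.006 − 1.336 = 1.67.

Δx_2* = 1.67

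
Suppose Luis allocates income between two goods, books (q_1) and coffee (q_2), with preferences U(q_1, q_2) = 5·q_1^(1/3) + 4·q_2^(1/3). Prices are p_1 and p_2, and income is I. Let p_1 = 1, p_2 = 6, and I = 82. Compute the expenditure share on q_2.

share on q_2 = 0.2261

MU_q_1 ∝ 5·q_1^(-2/3), MU_q_2 ∝ 4·q_2^(-2/3), so MRS = (5/4)·(q_2/q_1)^(2/3) = p_1/p_2.
Hence q_2/q_1 = ((4/5)·p_1/p_2)^(1/(2/3)), i.e. raised to the 1.5 power.
With the ratio pinned down, the budget gives q_1* = I/(p_1 + p_2·(q_2/q_1)) and q_2* = (q_2/q_1)·q_1*.
Numerically q_2/q_1 = 0.048686, so q_1* = 82/(1 + 6·0.048686) = 63.4617 and q_2* = 0.048686·63.4617 = 3.0897.
Expenditure on q_2: 6·3.0897 = 18.5383; share = 0.2261.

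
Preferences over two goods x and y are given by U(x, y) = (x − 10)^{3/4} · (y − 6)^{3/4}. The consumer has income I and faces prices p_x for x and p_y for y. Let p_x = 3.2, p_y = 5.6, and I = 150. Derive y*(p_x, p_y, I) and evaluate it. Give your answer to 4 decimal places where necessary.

MRS = (y−6)/(x−10). Tangency with p_x/p_y gives y−6 = (p_x/p_y)·(x−10).
Substituting into the budget: x* = 10 + 0.5·(I − 10·p_x − 6·p_y)/p_x, and y* = 6 + 0.5·(…)/p_y.
Discretionary income = 150 − 10·3.2 − 6·5.6 = 84.4; y* = 6 + 0.5·84.4/5.6 = 13.5357.

y* = 13.5357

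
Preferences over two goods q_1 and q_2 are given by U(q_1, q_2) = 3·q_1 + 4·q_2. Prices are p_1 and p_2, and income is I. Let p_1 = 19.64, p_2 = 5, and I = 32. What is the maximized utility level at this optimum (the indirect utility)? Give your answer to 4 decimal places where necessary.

V = 25.6

Perfect substitutes: compare marginal utility per dollar. 3/p_1 vs 4/p_2 → 0.1527 vs 0.8.
q_2 gives more utility per dollar, so spend all income on q_2: q_2* = I/p_2, q_1* = 0.
Numerically: q_1* = 0, q_2* = 6.4.
Utility at the optimum: U(0, 6.4) = 25.6.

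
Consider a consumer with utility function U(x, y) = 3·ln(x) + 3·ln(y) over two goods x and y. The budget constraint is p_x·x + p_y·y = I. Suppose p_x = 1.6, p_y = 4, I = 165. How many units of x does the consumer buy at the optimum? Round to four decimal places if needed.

The MRS is y/x. Set MRS = p_x/p_y.
So 3·p_y·y = 3·p_x·x; combined with the budget, a share 0.5 of income goes to x.
Demand: x*(p_x,p_y,I) = 0.5·I/p_x and y* = 0.5·I/p_y.
At p_x=1.6, p_y=4, I=165: x* = 0.5·165/1.6 = 51.5625.

x* = 51.5625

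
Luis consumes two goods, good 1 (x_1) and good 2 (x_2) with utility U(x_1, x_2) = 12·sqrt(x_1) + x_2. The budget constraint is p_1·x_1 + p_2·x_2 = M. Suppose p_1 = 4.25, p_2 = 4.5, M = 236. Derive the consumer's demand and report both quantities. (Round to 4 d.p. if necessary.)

Solve: √x_1 = 6·p_2/p_1, so x_1*(p_1,p_2) = (6·p_2/p_1)², and x_2* = (M − p_1·x_1*)/p_2.
Plugging in: x_1* = (6·4.5/4.25)² = 40.3599, x_2* = 14.3268.

x_1* = 40.3599, x_2* = 14.3268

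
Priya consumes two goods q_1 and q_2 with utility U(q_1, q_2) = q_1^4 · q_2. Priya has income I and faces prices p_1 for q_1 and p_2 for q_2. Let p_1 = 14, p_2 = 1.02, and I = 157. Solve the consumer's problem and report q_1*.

Tangency: MRS = 4·q_2/q_1 = p_1/p_2.
Rearranging, p_2·q_2 = (1/4)·p_1·q_1. Substituting into the budget gives p_1·q_1·(1 + (1/4)) = I.
Demand: q_1*(p_1,p_2,I) = 0.8·I/p_1 and q_2* = 0.2·I/p_2.
At p_1=14, p_2=1.02, I=157: q_1* = 0.8·157/14 = 8.9714.

q_1* = 8.9714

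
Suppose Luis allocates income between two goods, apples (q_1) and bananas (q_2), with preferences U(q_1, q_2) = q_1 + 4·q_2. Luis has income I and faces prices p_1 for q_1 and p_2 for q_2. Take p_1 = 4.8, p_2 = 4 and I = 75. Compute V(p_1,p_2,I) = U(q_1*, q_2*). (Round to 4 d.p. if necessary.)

Perfect substitutes: compare marginal utility per dollar. 1/p_1 vs 4/p_2 → 0.2083 vs 1.
q_2 gives more utility per dollar, so spend all income on q_2: q_2* = I/p_2, q_1* = 0.
Numerically: q_1* = 0, q_2* = 18.75.
Utility at the optimum: U(0, 18.75) = 75.

V = 75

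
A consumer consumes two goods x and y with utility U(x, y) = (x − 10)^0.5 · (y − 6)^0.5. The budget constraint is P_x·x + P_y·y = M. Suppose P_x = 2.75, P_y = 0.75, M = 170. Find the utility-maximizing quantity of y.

y* = 98

MRS = (y−6)/(x−10). Tangency with P_x/P_y gives y−6 = (P_x/P_y)·(x−10).
After buying the subsistence bundle (10, 6), a share 0.5 of the remaining income goes to x: x* = 10 + 0.5·(M − 10P_x − 6P_y)/P_x.
Discretionary income = 170 − 10·2.75 − 6·0.75 = 138; y* = 6 + 0.5·138/0.75 = 98.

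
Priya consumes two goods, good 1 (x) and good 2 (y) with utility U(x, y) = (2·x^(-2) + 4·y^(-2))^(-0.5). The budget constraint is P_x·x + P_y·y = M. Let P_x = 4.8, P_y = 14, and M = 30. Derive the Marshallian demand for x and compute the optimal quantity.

x* = 1.7497

MRS = MU_x/MU_y = (1/2)·(y/x)^(3). Set equal to P_x/P_y.
Solve for the ratio: y/x = [2·P_x/P_y]^(1/3).
Substitute y = (y/x)·x into the budget: x* = M/(P_x + P_y·(y/x)).
Numerically y/x = 0.881822, so x* = 30/(4.8 + 14·0.881822) = 1.7497.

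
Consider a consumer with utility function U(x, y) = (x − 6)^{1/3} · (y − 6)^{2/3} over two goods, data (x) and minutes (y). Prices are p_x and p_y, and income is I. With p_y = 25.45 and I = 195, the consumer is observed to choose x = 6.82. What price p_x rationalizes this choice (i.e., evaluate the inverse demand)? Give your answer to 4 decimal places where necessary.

p_x = 5

Let x' = x−6, y' = y−6. MRS = (1/2)·y'/x' = p_x/p_y.
After buying the subsistence bundle (6, 6), a share 1/3 of the remaining income goes to x: x* = 6 + 1/3·(I − 6p_x − 6p_y)/p_x.
Set x* = 6.82 in the demand function and solve for p_x: p_x = 5.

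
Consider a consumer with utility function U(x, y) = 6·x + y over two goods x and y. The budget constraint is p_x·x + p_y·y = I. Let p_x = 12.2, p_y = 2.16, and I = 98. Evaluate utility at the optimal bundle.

V = 48.1967

Linear utility — the consumer picks whichever good has higher MU/price: 6/12.2 = 0.4918 vs 1/2.16 = 0.463.
x gives more utility per dollar, so spend all income on x: x* = I/p_x, y* = 0.
Numerically: x* = 8.0328, y* = 0.
Utility at the optimum: U(8.0328, 0) = 48.1967.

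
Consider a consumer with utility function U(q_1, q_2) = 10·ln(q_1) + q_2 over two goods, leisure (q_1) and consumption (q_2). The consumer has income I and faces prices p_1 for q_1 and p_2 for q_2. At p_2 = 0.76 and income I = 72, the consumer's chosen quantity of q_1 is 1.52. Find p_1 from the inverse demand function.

p_1 = 5

MU_q_1 = 10/q_1, MU_q_2 = 1. Tangency: 10/q_1 = p_1/p_2.
So q_1*(p_1,p_2) = 10·p_2/p_1, independent of income; and q_2* = (I − 10·p_2)/p_2.
Set q_1* = 1.52 in the demand function and solve for p_1: p_1 = 5.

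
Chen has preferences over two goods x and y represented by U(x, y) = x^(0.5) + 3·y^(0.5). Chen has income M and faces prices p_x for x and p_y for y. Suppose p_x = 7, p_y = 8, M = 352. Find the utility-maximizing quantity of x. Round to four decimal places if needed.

MU_x ∝ x^(-0.5), MU_y ∝ 3·y^(-0.5), so MRS = (1/3)·(y/x)^(0.5) = p_x/p_y.
Solve for the ratio: y/x = [3·p_x/p_y]^(2).
Substitute y = (y/x)·x into the budget: x* = M/(p_x + p_y·(y/x)).
Numerically y/x = 6.890625, so x* = 352/(7 + 8·6.890625) = 5.666.

x* = 5.666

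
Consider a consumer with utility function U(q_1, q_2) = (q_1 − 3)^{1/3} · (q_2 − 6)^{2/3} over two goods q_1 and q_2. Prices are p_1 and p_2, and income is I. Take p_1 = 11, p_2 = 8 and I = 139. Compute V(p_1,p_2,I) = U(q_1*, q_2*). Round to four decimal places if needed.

V = 3.4499

MRS = (1/2)·(q_2−6)/(q_1−3). Tangency with p_1/p_2 gives q_2−6 = 2·(p_1/p_2)·(q_1−3).
Substituting into the budget: q_1* = 3 + 1/3·(I − 3·p_1 − 6·p_2)/p_1, and q_2* = 6 + 2/3·(…)/p_2.
Discretionary income = 139 − 3·11 − 6·8 = 58; q_1* = 3 + 1/3·58/11 = 4.7576; q_2* = 6 + 2/3·58/8 = 10.8333.
Utility at the optimum: U(4.7576, 10.8333) = 3.4499.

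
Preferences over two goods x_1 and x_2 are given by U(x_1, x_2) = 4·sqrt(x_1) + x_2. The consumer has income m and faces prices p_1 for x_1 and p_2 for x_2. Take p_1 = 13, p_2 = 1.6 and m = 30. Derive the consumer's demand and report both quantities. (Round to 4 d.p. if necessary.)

Utility is quasi-linear in x_2; the FOC for x_1 is 2/√x_1 = p_1/p_2.
Thus x_1* = (2·p_2/p_1)² — independent of m — with the rest of income spent on x_2.
Plugging in: x_1* = (2·1.6/13)² = 0.0606, x_2* = 18.2577.

x_1* = 0.0606, x_2* = 18.2577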